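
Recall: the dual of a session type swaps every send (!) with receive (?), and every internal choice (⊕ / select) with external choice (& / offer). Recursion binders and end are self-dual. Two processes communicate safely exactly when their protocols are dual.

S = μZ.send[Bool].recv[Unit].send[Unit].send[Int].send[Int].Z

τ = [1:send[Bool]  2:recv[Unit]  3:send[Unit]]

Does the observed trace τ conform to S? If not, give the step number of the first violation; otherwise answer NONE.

step 1: send[Bool]  match  residual = recv[Unit].send[Unit].send[Int].send[Int].μZ.…
step 2: recv[Unit]  match  residual = send[Unit].send[Int].send[Int].μZ.…
step 3: send[Unit]  match  residual = send[Int].send[Int].μZ.…
all 3 steps conform

NONE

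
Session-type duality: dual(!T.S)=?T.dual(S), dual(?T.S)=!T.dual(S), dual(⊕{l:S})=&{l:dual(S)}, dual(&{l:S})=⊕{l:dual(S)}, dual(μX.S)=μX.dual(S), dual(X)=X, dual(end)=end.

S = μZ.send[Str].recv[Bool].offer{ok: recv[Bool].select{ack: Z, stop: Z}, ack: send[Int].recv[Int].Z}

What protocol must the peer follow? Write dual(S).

μZ ↦ μZ  (binder kept)
  send[Str] ↦ recv[Str]
    recv[Bool] ↦ send[Bool]
      offer{ok,ack} ↦ select{ok,ack}  (external→internal)
        • ok:
          recv[Bool] ↦ send[Bool]
            select{ack,stop} ↦ offer{ack,stop}  (internal→external)
              • ack:
                Z ↦ Z
              • stop:
                Z ↦ Z
        • ack:
          send[Int] ↦ recv[Int]
            recv[Int] ↦ send[Int]
              Z ↦ Z

μZ.recv[Str].send[Bool].select{ok: send[Bool].offer{ack: Z, stop: Z}, ack: recv[Int].send[Int].Z}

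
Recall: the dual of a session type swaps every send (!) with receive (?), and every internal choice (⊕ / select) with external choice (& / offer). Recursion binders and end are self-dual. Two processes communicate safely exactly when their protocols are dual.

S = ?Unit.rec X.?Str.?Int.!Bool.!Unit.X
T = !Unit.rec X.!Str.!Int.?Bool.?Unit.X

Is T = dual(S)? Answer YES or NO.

?Unit ‖ !Unit  ✓
  rec X ‖ rec X  ✓ (rec unchanged)
    ?Str ‖ !Str  ✓
      ?Int ‖ !Int  ✓
        !Bool ‖ ?Bool  ✓
          !Unit ‖ ?Unit  ✓
            X ‖ X  ✓

YES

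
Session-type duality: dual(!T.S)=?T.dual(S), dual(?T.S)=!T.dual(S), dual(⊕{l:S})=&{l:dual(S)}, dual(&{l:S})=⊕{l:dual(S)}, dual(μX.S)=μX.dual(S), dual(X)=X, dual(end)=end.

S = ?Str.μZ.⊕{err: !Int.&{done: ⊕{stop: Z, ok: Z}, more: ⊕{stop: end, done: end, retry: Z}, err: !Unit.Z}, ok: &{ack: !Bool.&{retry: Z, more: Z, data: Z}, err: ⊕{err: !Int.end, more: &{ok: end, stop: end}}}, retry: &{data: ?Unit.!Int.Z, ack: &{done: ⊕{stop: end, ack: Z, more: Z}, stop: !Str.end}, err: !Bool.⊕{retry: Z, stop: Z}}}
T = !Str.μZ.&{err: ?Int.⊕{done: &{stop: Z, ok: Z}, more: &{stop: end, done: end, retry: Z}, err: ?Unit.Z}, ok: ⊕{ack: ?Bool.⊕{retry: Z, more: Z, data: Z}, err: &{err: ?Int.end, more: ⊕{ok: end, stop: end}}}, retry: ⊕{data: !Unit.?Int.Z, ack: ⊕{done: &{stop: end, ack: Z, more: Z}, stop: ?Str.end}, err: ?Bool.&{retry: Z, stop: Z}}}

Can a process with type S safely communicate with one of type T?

?Str vs !Str  ✓
  μZ vs μZ  ✓ (rec unchanged)
    ⊕{err,ok,retry} vs &{err,ok,retry}  ✓ label sets agree
      • err:
        !Int vs ?Int  ✓
          &{done,more,err} vs ⊕{done,more,err}  ✓ label sets agree
            • done:
              ⊕{stop,ok} vs &{stop,ok}  ✓ label sets agree
                • stop:
                  Z vs Z  ✓
                • ok:
                  Z vs Z  ✓
            • more:
              ⊕{stop,done,retry} vs &{stop,done,retry}  ✓ label sets agree
                • stop:
                  end vs end  ✓
                • done:
                  end vs end  ✓
                • retry:
                  Z vs Z  ✓
            • err:
              !Unit vs ?Unit  ✓
                Z vs Z  ✓
      • ok:
        &{ack,err} vs ⊕{ack,err}  ✓ label sets agree
          • ack:
            !Bool vs ?Bool  ✓
              &{retry,more,data} vs ⊕{retry,more,data}  ✓ label sets agree
                • retry:
                  Z vs Z  ✓
                • more:
                  Z vs Z  ✓
                • data:
                  Z vs Z  ✓
          • err:
            ⊕{err,more} vs &{err,more}  ✓ label sets agree
              • err:
                !Int vs ?Int  ✓
                  end vs end  ✓
              • more:
                &{ok,stop} vs ⊕{ok,stop}  ✓ label sets agree
                  • ok:
                    end vs end  ✓
                  • stop:
                    end vs end  ✓
      • retry:
        &{data,ack,err} vs ⊕{data,ack,err}  ✓ label sets agree
          • data:
            ?Unit vs !Unit  ✓
              !Int vs ?Int  ✓
                Z vs Z  ✓
          • ack:
            &{done,stop} vs ⊕{done,stop}  ✓ label sets agree
              • done:
                ⊕{stop,ack,more} vs &{stop,ack,more}  ✓ label sets agree
                  • stop:
                    end vs end  ✓
                  • ack:
                    Z vs Z  ✓
                  • more:
                    Z vs Z  ✓
              • stop:
                !Str vs ?Str  ✓
                  end vs end  ✓
          • err:
            !Bool vs ?Bool  ✓
              ⊕{retry,stop} vs &{retry,stop}  ✓ label sets agree
                • retry:
                  Z vs Z  ✓
                • stop:
                  Z vs Z  ✓

YES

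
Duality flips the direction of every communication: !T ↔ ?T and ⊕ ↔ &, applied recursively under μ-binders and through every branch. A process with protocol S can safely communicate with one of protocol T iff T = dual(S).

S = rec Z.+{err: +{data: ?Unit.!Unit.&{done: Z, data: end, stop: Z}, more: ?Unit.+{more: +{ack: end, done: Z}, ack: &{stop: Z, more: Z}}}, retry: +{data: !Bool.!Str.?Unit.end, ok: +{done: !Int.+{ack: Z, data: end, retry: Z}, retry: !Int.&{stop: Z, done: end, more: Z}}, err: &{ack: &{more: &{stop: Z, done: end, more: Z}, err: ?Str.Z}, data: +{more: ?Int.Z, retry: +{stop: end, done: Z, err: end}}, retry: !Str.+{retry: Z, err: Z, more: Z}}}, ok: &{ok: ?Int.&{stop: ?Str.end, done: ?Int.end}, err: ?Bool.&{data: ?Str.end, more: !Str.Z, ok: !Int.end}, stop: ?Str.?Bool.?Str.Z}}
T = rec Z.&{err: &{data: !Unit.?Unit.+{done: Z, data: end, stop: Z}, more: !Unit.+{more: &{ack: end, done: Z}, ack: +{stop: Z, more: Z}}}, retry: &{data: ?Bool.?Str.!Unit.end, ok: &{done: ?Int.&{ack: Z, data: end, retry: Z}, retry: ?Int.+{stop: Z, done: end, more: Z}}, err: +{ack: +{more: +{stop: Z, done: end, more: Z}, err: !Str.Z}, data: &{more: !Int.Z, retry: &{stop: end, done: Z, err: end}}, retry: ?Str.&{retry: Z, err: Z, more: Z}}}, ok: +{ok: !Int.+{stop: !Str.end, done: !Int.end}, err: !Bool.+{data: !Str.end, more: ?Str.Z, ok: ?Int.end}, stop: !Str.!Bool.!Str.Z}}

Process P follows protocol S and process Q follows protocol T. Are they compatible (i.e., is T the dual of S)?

rec Z ‖ rec Z  match (rec unchanged)
  +{err,retry,ok} ‖ &{err,retry,ok}  match same labels
    case err:
      +{data,more} ‖ &{data,more}  match same labels
        case data:
          ?Unit ‖ !Unit  match
            !Unit ‖ ?Unit  match
              &{done,data,stop} ‖ +{done,data,stop}  match same labels
                case done:
                  Z ‖ Z  match
                case data:
                  end ‖ end  match
                case stop:
                  Z ‖ Z  match
        case more:
          ?Unit ‖ !Unit  match
            +{more,ack} ‖ +{more,ack}  ✗ choice polarity not flipped — not dual

NO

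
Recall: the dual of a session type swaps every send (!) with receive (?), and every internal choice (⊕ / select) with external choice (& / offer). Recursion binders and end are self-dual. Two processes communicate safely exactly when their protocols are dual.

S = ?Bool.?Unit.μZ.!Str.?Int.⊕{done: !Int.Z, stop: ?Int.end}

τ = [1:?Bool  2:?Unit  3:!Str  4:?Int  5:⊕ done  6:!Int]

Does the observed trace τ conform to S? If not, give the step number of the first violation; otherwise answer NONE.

step 1: ?Bool  ok  cont: ?Unit.μZ.…
step 2: ?Unit  ok  cont: μZ.…
step 3: !Str  ok  cont: ?Int.⊕{done: !Int.μZ.…, stop: ?Int.end}
step 4: ?Int  ok  cont: ⊕{done: !Int.μZ.…, stop: ?Int.end}
step 5: ⊕ done  ok  cont: !Int.μZ.…
step 6: !Int  ok  cont: μZ.…
all 6 steps conform

NONE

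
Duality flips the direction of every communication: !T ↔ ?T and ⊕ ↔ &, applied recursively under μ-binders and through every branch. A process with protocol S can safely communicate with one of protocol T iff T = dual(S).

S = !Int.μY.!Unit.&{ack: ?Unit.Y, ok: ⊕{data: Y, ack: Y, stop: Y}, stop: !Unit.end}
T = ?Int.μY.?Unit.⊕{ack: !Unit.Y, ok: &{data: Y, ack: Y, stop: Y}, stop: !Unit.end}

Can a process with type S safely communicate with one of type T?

!Int | ?Int  ✓
  μY | μY  ✓ (μ self-dual)
    !Unit | ?Unit  ✓
      &{ack,ok,stop} | ⊕{ack,ok,stop}  ✓ label sets agree
        • ack:
          ?Unit | !Unit  ✓
            Y | Y  ✓
        • ok:
          ⊕{data,ack,stop} | &{data,ack,stop}  ✓ label sets agree
            • data:
              Y | Y  ✓
            • ack:
              Y | Y  ✓
            • stop:
              Y | Y  ✓
        • stop:
          !Unit | !Unit  ✗ same direction on both sides — not dual

NO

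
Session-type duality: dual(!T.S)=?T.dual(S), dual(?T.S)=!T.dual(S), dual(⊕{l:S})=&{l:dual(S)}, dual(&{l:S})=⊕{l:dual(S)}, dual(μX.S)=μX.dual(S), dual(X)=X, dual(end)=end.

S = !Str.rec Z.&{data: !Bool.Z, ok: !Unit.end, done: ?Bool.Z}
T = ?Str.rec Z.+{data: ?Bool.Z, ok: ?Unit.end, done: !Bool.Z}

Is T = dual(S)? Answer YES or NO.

!Str ‖ ?Str  ✓
  rec Z ‖ rec Z  ✓ (binder kept)
    &{data,ok,done} ‖ +{data,ok,done}  ✓ same labels
      [data]
        !Bool ‖ ?Bool  ✓
          Z ‖ Z  ✓
      [ok]
        !Unit ‖ ?Unit  ✓
          end ‖ end  ✓
      [done]
        ?Bool ‖ !Bool  ✓
          Z ‖ Z  ✓

YES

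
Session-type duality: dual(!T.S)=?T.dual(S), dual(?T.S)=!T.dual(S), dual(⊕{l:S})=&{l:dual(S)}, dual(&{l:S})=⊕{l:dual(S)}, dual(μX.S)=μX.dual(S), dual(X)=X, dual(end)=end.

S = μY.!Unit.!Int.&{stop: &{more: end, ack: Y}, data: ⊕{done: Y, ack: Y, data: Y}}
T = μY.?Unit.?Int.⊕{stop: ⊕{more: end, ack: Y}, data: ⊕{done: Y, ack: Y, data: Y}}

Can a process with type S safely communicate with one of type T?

μY vs μY  ✓ (binder kept)
  !Unit vs ?Unit  ✓
    !Int vs ?Int  ✓
      &{stop,data} vs ⊕{stop,data}  ✓ label sets agree
        [stop]
          &{more,ack} vs ⊕{more,ack}  ✓ label sets agree
            [more]
              end vs end  ✓
            [ack]
              Y vs Y  ✓
        [data]
          ⊕{done,ack,data} vs ⊕{done,ack,data}  ✗ choice polarity not flipped — not dual

NO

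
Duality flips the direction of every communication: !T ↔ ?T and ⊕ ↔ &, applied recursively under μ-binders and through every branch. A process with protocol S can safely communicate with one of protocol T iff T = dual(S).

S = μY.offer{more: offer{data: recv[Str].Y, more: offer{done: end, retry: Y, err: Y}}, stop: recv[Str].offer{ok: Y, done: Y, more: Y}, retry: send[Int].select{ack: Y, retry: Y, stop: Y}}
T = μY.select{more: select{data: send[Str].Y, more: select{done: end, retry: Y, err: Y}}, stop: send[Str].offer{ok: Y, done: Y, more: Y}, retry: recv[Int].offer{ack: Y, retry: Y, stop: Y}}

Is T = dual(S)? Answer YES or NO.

μY | μY  ✓ (rec unchanged)
  offer{more,stop,retry} | select{more,stop,retry}  ✓ same labels
    • more:
      offer{data,more} | select{data,more}  ✓ same labels
        • data:
          recv[Str] | send[Str]  ✓
            Y | Y  ✓
        • more:
          offer{done,retry,err} | select{done,retry,err}  ✓ same labels
            • done:
              end | end  ✓
            • retry:
              Y | Y  ✓
            • err:
              Y | Y  ✓
    • stop:
      recv[Str] | send[Str]  ✓
        offer{ok,done,more} | offer{ok,done,more}  ✗ choice polarity not flipped — not dual

NO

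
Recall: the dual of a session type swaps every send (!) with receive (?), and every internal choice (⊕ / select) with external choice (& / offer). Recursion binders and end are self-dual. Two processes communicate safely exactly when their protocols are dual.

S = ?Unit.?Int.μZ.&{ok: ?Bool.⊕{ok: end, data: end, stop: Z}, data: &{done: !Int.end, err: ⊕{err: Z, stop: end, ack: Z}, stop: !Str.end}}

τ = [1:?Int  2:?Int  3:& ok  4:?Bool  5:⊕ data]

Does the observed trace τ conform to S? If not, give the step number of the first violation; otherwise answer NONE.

[1] got ?Int, protocol expects ?Unit  ✗

1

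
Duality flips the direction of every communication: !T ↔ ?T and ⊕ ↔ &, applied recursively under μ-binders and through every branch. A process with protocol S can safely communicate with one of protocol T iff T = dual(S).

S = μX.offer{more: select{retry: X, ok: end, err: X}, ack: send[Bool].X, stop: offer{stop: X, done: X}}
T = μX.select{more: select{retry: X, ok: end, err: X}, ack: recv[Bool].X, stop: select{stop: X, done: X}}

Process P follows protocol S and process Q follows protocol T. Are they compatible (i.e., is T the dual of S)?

μX ‖ μX  ✓ (rec unchanged)
  offer{more,ack,stop} ‖ select{more,ack,stop}  ✓ label sets agree
    • more:
      select{retry,ok,err} ‖ select{retry,ok,err}  ✗ choice polarity not flipped — not dual

NO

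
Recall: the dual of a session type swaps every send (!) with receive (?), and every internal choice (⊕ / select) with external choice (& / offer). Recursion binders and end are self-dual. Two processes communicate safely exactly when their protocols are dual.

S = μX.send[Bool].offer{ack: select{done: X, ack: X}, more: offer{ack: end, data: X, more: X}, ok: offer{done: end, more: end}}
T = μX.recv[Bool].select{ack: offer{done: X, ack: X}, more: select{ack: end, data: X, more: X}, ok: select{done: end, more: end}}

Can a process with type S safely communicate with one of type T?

YES

μX ‖ μX  match (binder kept)
  send[Bool] ‖ recv[Bool]  match
    offer{ack,more,ok} ‖ select{ack,more,ok}  match labels match
      • ack:
        select{done,ack} ‖ offer{done,ack}  match labels match
          • done:
            X ‖ X  match
          • ack:
            X ‖ X  match
      • more:
        offer{ack,data,more} ‖ select{ack,data,more}  match labels match
          • ack:
            end ‖ end  match
          • data:
            X ‖ X  match
          • more:
            X ‖ X  match
      • ok:
        offer{done,more} ‖ select{done,more}  match labels match
          • done:
            end ‖ end  match
          • more:
            end ‖ end  match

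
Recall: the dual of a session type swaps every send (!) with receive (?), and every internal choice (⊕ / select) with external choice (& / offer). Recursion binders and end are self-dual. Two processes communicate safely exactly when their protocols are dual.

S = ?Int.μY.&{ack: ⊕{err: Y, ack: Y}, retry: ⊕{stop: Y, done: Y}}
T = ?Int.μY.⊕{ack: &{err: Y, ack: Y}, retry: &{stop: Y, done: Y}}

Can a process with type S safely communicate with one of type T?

NO

?Int | ?Int  ✗ same direction on both sides — not dual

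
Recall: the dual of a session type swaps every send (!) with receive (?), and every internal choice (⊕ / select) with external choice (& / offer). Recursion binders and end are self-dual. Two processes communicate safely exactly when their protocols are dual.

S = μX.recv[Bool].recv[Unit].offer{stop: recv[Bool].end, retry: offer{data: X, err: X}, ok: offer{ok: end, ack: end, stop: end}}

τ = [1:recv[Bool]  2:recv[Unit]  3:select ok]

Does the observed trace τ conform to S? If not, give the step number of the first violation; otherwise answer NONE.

3

step 1: recv[Bool]  ✓  residual = recv[Unit].offer{stop: recv[Bool].end, retry: offer{data: μX.…, err: μX.…}, ok: offer{ok: end, ack: end, stop: end}}
step 2: recv[Unit]  ✓  residual = offer{stop: recv[Bool].end, retry: offer{data: μX.…, err: μX.…}, ok: offer{ok: end, ack: end, stop: end}}
step 3: got select ok, protocol expects offer stop or offer retry or offer ok  ✗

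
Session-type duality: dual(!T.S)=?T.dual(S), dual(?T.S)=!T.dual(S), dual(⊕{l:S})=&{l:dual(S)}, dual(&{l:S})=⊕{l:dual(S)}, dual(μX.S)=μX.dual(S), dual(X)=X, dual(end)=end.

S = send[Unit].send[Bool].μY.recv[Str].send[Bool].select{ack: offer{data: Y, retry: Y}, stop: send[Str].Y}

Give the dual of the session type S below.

send[Unit] → recv[Unit]
  send[Bool] → recv[Bool]
    μY → μY  (rec unchanged)
      recv[Str] → send[Str]
        send[Bool] → recv[Bool]
          select{ack,stop} → offer{ack,stop}  (⊕→&)
            • ack:
              offer{data,retry} → select{data,retry}  (external→internal)
                • data:
                  dual(Y) = Y
                • retry:
                  dual(Y) = Y
            • stop:
              send[Str] → recv[Str]
                dual(Y) = Y

recv[Unit].recv[Bool].μY.send[Str].recv[Bool].offer{ack: select{data: Y, retry: Y}, stop: recv[Str].Y}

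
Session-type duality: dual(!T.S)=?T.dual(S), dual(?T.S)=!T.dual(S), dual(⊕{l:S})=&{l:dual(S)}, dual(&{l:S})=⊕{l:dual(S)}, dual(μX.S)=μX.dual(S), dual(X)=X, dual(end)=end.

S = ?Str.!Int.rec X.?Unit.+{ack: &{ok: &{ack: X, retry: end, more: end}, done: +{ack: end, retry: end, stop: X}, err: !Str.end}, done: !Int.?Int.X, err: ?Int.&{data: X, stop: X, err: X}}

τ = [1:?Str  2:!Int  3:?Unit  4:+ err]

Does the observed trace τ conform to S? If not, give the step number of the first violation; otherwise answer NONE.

NONE

[1] ?Str  ok  state: !Int.rec X.…
[2] !Int  ok  state: rec X.…
[3] ?Unit  ok  state: +{ack: &{ok: &{ack: rec X.…, retry: end, more: end}, done: +{ack: end, retry: end, stop: rec X.…}, err: !Str.end}, done: !Int.?Int.rec X.…, err: ?Int.&{data: rec X.…, stop: rec X.…, err: rec X.…}}
[4] + err  ok  state: ?Int.&{data: rec X.…, stop: rec X.…, err: rec X.…}
τ conforms to S (length 4)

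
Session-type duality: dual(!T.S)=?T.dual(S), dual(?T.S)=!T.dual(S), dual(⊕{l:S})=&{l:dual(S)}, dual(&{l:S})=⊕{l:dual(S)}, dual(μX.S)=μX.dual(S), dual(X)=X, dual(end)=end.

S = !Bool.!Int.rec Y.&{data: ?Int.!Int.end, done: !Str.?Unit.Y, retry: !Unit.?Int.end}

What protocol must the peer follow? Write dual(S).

!Bool ↦ ?Bool
  !Int ↦ ?Int
    rec Y ↦ rec Y  (μ self-dual)
      &{data,done,retry} ↦ +{data,done,retry}  (offer→select)
        case data:
          ?Int ↦ !Int
            !Int ↦ ?Int
              dual(end) = end
        case done:
          !Str ↦ ?Str
            ?Unit ↦ !Unit
              dual(Y) = Y
        case retry:
          !Unit ↦ ?Unit
            ?Int ↦ !Int
              dual(end) = end

?Bool.?Int.rec Y.+{data: !Int.?Int.end, done: ?Str.!Unit.Y, retry: ?Unit.!Int.end}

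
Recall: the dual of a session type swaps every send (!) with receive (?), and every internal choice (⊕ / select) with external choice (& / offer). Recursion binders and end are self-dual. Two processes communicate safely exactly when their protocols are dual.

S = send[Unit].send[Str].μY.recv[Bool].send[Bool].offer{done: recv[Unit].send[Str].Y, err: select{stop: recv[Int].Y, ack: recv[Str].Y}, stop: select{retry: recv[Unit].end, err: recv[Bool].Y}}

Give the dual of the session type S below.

recv[Unit].recv[Str].μY.send[Bool].recv[Bool].select{done: send[Unit].recv[Str].Y, err: offer{stop: send[Int].Y, ack: send[Str].Y}, stop: offer{retry: send[Unit].end, err: send[Bool].Y}}

send[Unit] ↦ recv[Unit]
  send[Str] ↦ recv[Str]
    μY ↦ μY  (binder kept)
      recv[Bool] ↦ send[Bool]
        send[Bool] ↦ recv[Bool]
          offer{done,err,stop} ↦ select{done,err,stop}  (offer→select)
            [done]
              recv[Unit] ↦ send[Unit]
                send[Str] ↦ recv[Str]
                  Y ↦ Y
            [err]
              select{stop,ack} ↦ offer{stop,ack}  (⊕→&)
                [stop]
                  recv[Int] ↦ send[Int]
                    Y ↦ Y
                [ack]
                  recv[Str] ↦ send[Str]
                    Y ↦ Y
            [stop]
              select{retry,err} ↦ offer{retry,err}  (⊕→&)
                [retry]
                  recv[Unit] ↦ send[Unit]
                    end ↦ end
                [err]
                  recv[Bool] ↦ send[Bool]
                    Y ↦ Y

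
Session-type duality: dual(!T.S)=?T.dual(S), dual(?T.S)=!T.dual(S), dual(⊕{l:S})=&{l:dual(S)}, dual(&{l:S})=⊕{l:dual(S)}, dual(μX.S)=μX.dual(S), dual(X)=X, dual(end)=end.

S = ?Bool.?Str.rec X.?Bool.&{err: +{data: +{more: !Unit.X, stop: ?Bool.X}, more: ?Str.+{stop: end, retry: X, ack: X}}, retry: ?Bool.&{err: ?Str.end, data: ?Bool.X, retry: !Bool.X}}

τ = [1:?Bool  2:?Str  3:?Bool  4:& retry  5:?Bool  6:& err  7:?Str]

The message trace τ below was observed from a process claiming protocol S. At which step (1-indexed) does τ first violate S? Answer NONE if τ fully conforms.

@1 ?Bool  match  state: ?Str.rec X.…
@2 ?Str  match  state: rec X.…
@3 ?Bool  match  state: &{err: +{data: +{more: !Unit.rec X.…, stop: ?Bool.rec X.…}, more: ?Str.+{stop: end, retry: rec X.…, ack: rec X.…}}, retry: ?Bool.&{err: ?Str.end, data: ?Bool.rec X.…, retry: !Bool.rec X.…}}
@4 & retry  match  state: ?Bool.&{err: ?Str.end, data: ?Bool.rec X.…, retry: !Bool.rec X.…}
@5 ?Bool  match  state: &{err: ?Str.end, data: ?Bool.rec X.…, retry: !Bool.rec X.…}
@6 & err  match  state: ?Str.end
@7 ?Str  match  state: end
all 7 steps conform

NONE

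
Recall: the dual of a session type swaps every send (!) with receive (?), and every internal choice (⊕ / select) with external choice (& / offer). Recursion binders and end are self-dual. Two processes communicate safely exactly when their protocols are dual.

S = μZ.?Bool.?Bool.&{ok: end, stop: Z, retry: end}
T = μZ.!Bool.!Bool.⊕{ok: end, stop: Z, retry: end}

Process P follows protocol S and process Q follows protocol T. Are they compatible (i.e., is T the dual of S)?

YES

μZ | μZ  match (rec unchanged)
  ?Bool | !Bool  match
    ?Bool | !Bool  match
      &{ok,stop,retry} | ⊕{ok,stop,retry}  match labels match
        • ok:
          end | end  match
        • stop:
          Z | Z  match
        • retry:
          end | end  match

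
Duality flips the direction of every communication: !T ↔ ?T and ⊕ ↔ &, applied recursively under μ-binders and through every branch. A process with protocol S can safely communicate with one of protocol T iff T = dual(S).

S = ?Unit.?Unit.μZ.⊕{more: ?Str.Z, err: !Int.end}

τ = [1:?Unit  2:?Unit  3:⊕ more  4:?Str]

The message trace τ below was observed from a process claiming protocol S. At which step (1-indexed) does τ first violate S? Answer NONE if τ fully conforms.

NONE

@1 ?Unit  ✓  residual = ?Unit.μZ.…
@2 ?Unit  ✓  residual = μZ.…
@3 ⊕ more  ✓  residual = ?Str.μZ.…
@4 ?Str  ✓  residual = μZ.…
τ conforms to S (length 4)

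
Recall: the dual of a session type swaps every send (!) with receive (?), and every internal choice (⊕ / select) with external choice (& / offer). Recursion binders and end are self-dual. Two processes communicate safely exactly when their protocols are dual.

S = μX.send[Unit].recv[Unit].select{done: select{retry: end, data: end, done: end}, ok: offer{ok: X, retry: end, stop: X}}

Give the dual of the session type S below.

μX.recv[Unit].send[Unit].offer{done: offer{retry: end, data: end, done: end}, ok: select{ok: X, retry: end, stop: X}}

μX = μX  (μ self-dual)
  send[Unit] = recv[Unit]
    recv[Unit] = send[Unit]
      select{done,ok} = offer{done,ok}  (⊕→&)
        case done:
          select{retry,data,done} = offer{retry,data,done}  (⊕→&)
            case retry:
              dual(end) = end
            case data:
              dual(end) = end
            case done:
              dual(end) = end
        case ok:
          offer{ok,retry,stop} = select{ok,retry,stop}  (&→⊕)
            case ok:
              dual(X) = X
            case retry:
              dual(end) = end
            case stop:
              dual(X) = X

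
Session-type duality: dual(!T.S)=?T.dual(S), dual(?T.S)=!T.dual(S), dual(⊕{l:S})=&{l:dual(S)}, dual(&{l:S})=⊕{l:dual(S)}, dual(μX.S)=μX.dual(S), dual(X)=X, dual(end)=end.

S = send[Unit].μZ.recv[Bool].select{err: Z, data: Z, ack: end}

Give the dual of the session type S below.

recv[Unit].μZ.send[Bool].offer{err: Z, data: Z, ack: end}

send[Unit] = recv[Unit]
  μZ = μZ  (μ self-dual)
    recv[Bool] = send[Bool]
      select{err,data,ack} = offer{err,data,ack}  (select→offer)
        case err:
          Z self-dual
        case data:
          Z self-dual
        case ack:
          end self-dual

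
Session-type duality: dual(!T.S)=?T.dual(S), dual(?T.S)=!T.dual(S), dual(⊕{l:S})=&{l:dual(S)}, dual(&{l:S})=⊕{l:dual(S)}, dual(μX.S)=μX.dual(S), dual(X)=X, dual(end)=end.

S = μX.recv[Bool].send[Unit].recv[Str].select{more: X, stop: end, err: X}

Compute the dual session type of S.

μX.send[Bool].recv[Unit].send[Str].offer{more: X, stop: end, err: X}

μX → μX  (μ self-dual)
  recv[Bool] → send[Bool]
    send[Unit] → recv[Unit]
      recv[Str] → send[Str]
        select{more,stop,err} → offer{more,stop,err}  (internal→external)
          [more]
            X self-dual
          [stop]
            end self-dual
          [err]
            X self-dual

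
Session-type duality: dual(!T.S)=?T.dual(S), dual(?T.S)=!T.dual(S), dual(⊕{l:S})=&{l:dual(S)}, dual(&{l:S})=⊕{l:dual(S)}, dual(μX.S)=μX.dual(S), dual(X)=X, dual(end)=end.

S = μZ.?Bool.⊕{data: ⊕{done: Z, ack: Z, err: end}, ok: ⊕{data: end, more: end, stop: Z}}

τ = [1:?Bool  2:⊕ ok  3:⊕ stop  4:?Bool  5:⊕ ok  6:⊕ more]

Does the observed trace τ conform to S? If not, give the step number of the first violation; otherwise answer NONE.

[1] ?Bool  ok  cont: ⊕{data: ⊕{done: μZ.…, ack: μZ.…, err: end}, ok: ⊕{data: end, more: end, stop: μZ.…}}
[2] ⊕ ok  ok  cont: ⊕{data: end, more: end, stop: μZ.…}
[3] ⊕ stop  ok  cont: μZ.…
[4] ?Bool  ok  cont: ⊕{data: ⊕{done: μZ.…, ack: μZ.…, err: end}, ok: ⊕{data: end, more: end, stop: μZ.…}}
[5] ⊕ ok  ok  cont: ⊕{data: end, more: end, stop: μZ.…}
[6] ⊕ more  ok  cont: end
τ conforms to S (length 6)

NONE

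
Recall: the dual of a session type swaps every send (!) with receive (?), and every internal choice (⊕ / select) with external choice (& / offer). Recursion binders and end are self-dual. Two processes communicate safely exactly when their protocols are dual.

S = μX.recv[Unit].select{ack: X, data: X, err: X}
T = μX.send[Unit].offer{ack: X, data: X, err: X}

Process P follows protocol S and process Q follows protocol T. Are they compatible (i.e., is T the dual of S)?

μX vs μX  match (binder kept)
  recv[Unit] vs send[Unit]  match
    select{ack,data,err} vs offer{ack,data,err}  match labels match
      • ack:
        X vs X  match
      • data:
        X vs X  match
      • err:
        X vs X  match

YES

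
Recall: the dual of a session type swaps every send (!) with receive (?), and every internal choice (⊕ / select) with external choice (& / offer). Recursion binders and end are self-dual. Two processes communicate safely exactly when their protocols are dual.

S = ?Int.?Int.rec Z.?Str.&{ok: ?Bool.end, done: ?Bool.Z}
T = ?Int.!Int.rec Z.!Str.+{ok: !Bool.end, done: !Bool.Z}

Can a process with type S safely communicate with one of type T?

?Int ‖ ?Int  ✗ same direction on both sides — not dual

NO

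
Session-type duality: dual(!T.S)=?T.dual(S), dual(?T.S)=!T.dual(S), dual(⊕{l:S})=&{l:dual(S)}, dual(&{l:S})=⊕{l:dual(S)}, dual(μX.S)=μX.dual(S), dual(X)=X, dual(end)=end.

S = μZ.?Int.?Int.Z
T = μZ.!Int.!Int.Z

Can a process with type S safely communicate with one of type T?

YES

μZ | μZ  ✓ (binder kept)
  ?Int | !Int  ✓
    ?Int | !Int  ✓
      Z | Z  ✓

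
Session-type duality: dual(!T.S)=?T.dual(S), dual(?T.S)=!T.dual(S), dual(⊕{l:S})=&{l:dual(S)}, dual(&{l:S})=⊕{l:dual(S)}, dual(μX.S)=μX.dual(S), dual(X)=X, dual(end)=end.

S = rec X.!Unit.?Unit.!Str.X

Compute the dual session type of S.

rec X.?Unit.!Unit.?Str.X

rec X = rec X  (μ self-dual)
  !Unit = ?Unit
    ?Unit = !Unit
      !Str = ?Str
        X ↦ X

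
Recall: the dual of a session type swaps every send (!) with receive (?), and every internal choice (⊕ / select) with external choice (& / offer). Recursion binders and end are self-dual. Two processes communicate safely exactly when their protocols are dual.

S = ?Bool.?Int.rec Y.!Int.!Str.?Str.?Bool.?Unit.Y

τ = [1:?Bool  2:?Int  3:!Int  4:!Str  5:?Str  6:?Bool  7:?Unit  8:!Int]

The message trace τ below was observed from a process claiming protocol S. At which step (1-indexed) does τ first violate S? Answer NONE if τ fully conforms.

NONE

step 1: ?Bool  ✓  cont: ?Int.rec Y.…
step 2: ?Int  ✓  cont: rec Y.…
step 3: !Int  ✓  cont: !Str.?Str.?Bool.?Unit.rec Y.…
step 4: !Str  ✓  cont: ?Str.?Bool.?Unit.rec Y.…
step 5: ?Str  ✓  cont: ?Bool.?Unit.rec Y.…
step 6: ?Bool  ✓  cont: ?Unit.rec Y.…
step 7: ?Unit  ✓  cont: rec Y.…
step 8: !Int  ✓  cont: !Str.?Str.?Bool.?Unit.rec Y.…
all 8 steps conform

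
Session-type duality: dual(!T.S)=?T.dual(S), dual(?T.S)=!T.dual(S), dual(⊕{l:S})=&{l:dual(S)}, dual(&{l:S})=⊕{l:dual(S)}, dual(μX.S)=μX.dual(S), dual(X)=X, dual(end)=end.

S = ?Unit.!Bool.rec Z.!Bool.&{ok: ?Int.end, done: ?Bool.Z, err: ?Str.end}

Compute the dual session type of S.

!Unit.?Bool.rec Z.?Bool.+{ok: !Int.end, done: !Bool.Z, err: !Str.end}

?Unit = !Unit
  !Bool = ?Bool
    rec Z = rec Z  (binder kept)
      !Bool = ?Bool
        &{ok,done,err} = +{ok,done,err}  (&→⊕)
          case ok:
            ?Int = !Int
              end ↦ end
          case done:
            ?Bool = !Bool
              Z ↦ Z
          case err:
            ?Str = !Str
              end ↦ end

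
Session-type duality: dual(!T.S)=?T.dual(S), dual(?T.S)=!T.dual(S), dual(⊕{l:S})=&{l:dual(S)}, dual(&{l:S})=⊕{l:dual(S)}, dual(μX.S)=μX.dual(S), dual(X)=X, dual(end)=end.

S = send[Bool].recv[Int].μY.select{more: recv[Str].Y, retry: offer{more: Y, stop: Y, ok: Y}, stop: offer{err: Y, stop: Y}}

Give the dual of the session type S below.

send[Bool] = recv[Bool]
  recv[Int] = send[Int]
    μY = μY  (rec unchanged)
      select{more,retry,stop} = offer{more,retry,stop}  (internal→external)
        [more]
          recv[Str] = send[Str]
            Y ↦ Y
        [retry]
          offer{more,stop,ok} = select{more,stop,ok}  (&→⊕)
            [more]
              Y ↦ Y
            [stop]
              Y ↦ Y
            [ok]
              Y ↦ Y
        [stop]
          offer{err,stop} = select{err,stop}  (&→⊕)
            [err]
              Y ↦ Y
            [stop]
              Y ↦ Y

recv[Bool].send[Int].μY.offer{more: send[Str].Y, retry: select{more: Y, stop: Y, ok: Y}, stop: select{err: Y, stop: Y}}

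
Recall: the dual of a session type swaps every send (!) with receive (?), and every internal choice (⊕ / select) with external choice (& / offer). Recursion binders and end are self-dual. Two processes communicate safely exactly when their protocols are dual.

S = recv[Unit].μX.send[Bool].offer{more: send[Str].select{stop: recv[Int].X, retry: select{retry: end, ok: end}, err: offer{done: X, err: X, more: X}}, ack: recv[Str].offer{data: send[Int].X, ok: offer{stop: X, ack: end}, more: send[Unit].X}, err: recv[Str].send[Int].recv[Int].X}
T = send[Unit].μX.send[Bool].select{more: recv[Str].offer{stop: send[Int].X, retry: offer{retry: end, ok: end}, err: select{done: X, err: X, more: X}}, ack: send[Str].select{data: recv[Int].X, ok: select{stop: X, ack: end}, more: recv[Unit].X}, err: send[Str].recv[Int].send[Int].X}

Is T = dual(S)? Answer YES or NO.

NO

recv[Unit] | send[Unit]  match
  μX | μX  match (binder kept)
    send[Bool] | send[Bool]  ✗ same direction on both sides — not dual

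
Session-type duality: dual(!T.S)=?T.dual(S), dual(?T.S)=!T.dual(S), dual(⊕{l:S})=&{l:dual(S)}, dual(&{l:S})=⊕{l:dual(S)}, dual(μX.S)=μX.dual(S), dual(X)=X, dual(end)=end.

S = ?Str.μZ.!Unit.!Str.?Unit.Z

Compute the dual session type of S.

!Str.μZ.?Unit.?Str.!Unit.Z

?Str = !Str
  μZ = μZ  (μ self-dual)
    !Unit = ?Unit
      !Str = ?Str
        ?Unit = !Unit
          dual(Z) = Z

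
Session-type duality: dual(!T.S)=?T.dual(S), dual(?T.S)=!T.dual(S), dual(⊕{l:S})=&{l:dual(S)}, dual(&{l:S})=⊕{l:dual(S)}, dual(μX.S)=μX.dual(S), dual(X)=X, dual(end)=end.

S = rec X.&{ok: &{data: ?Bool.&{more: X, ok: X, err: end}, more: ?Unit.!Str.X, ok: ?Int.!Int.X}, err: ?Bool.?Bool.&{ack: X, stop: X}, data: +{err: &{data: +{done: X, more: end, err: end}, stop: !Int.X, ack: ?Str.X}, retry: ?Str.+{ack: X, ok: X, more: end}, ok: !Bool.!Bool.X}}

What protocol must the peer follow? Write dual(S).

rec X = rec X  (μ self-dual)
  &{ok,err,data} = +{ok,err,data}  (&→⊕)
    case ok:
      &{data,more,ok} = +{data,more,ok}  (&→⊕)
        case data:
          ?Bool = !Bool
            &{more,ok,err} = +{more,ok,err}  (&→⊕)
              case more:
                dual(X) = X
              case ok:
                dual(X) = X
              case err:
                dual(end) = end
        case more:
          ?Unit = !Unit
            !Str = ?Str
              dual(X) = X
        case ok:
          ?Int = !Int
            !Int = ?Int
              dual(X) = X
    case err:
      ?Bool = !Bool
        ?Bool = !Bool
          &{ack,stop} = +{ack,stop}  (&→⊕)
            case ack:
              dual(X) = X
            case stop:
              dual(X) = X
    case data:
      +{err,retry,ok} = &{err,retry,ok}  (select→offer)
        case err:
          &{data,stop,ack} = +{data,stop,ack}  (&→⊕)
            case data:
              +{done,more,err} = &{done,more,err}  (select→offer)
                case done:
                  dual(X) = X
                case more:
                  dual(end) = end
                case err:
                  dual(end) = end
            case stop:
              !Int = ?Int
                dual(X) = X
            case ack:
              ?Str = !Str
                dual(X) = X
        case retry:
          ?Str = !Str
            +{ack,ok,more} = &{ack,ok,more}  (select→offer)
              case ack:
                dual(X) = X
              case ok:
                dual(X) = X
              case more:
                dual(end) = end
        case ok:
          !Bool = ?Bool
            !Bool = ?Bool
              dual(X) = X

rec X.+{ok: +{data: !Bool.+{more: X, ok: X, err: end}, more: !Unit.?Str.X, ok: !Int.?Int.X}, err: !Bool.!Bool.+{ack: X, stop: X}, data: &{err: +{data: &{done: X, more: end, err: end}, stop: ?Int.X, ack: !Str.X}, retry: !Str.&{ack: X, ok: X, more: end}, ok: ?Bool.?Bool.X}}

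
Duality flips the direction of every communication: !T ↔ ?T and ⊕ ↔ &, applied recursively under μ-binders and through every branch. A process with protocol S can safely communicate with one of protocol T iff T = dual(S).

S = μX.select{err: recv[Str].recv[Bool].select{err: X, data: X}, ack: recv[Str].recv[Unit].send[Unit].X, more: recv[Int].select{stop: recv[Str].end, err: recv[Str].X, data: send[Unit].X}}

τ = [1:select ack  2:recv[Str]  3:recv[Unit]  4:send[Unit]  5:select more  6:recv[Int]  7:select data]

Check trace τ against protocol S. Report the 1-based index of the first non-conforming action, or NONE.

NONE

[1] select ack  match  cont: recv[Str].recv[Unit].send[Unit].μX.…
[2] recv[Str]  match  cont: recv[Unit].send[Unit].μX.…
[3] recv[Unit]  match  cont: send[Unit].μX.…
[4] send[Unit]  match  cont: μX.…
[5] select more  match  cont: recv[Int].select{stop: recv[Str].end, err: recv[Str].μX.…, data: send[Unit].μX.…}
[6] recv[Int]  match  cont: select{stop: recv[Str].end, err: recv[Str].μX.…, data: send[Unit].μX.…}
[7] select data  match  cont: send[Unit].μX.…
trace exhausted — no violation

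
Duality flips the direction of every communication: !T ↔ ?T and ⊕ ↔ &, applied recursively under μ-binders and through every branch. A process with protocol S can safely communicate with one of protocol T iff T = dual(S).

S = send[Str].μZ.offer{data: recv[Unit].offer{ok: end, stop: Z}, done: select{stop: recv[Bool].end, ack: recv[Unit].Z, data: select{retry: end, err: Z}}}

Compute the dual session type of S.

recv[Str].μZ.select{data: send[Unit].select{ok: end, stop: Z}, done: offer{stop: send[Bool].end, ack: send[Unit].Z, data: offer{retry: end, err: Z}}}

send[Str] = recv[Str]
  μZ = μZ  (μ self-dual)
    offer{data,done} = select{data,done}  (&→⊕)
      case data:
        recv[Unit] = send[Unit]
          offer{ok,stop} = select{ok,stop}  (&→⊕)
            case ok:
              end self-dual
            case stop:
              Z self-dual
      case done:
        select{stop,ack,data} = offer{stop,ack,data}  (⊕→&)
          case stop:
            recv[Bool] = send[Bool]
              end self-dual
          case ack:
            recv[Unit] = send[Unit]
              Z self-dual
          case data:
            select{retry,err} = offer{retry,err}  (⊕→&)
              case retry:
                end self-dual
              case err:
                Z self-dual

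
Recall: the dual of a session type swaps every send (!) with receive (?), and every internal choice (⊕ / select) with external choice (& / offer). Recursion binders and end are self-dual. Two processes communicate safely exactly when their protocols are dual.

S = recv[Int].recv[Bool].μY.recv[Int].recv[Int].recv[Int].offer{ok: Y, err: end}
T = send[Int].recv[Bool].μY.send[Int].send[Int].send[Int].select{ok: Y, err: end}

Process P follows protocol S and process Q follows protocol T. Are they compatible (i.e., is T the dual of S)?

NO

recv[Int] | send[Int]  ✓
  recv[Bool] | recv[Bool]  ✗ same direction on both sides — not dual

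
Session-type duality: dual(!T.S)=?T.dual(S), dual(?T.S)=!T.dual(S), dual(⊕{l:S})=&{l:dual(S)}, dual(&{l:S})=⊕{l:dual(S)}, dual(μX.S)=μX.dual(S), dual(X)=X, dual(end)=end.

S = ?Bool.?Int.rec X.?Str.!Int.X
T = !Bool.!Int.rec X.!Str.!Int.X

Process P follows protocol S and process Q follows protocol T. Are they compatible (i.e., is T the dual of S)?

NO

?Bool vs !Bool  ✓
  ?Int vs !Int  ✓
    rec X vs rec X  ✓ (binder kept)
      ?Str vs !Str  ✓
        !Int vs !Int  ✗ same direction on both sides — not dual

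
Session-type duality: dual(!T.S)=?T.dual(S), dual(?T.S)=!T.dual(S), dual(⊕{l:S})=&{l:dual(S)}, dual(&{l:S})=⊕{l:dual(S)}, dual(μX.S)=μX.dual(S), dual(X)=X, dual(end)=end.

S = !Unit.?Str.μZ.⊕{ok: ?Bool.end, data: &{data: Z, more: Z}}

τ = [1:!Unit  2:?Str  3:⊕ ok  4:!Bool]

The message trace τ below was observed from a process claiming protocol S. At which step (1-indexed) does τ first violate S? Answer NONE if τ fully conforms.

[1] !Unit  match  now at ?Str.μZ.…
[2] ?Str  match  now at μZ.…
[3] ⊕ ok  match  now at ?Bool.end
[4] got !Bool, protocol expects ?Bool  ✗

4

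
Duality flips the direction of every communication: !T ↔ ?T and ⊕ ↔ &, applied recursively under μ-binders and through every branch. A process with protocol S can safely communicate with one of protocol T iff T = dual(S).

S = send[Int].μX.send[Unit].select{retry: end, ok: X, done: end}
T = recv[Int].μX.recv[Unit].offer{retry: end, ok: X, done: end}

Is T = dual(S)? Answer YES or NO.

YES

send[Int] ‖ recv[Int]  ok
  μX ‖ μX  ok (rec unchanged)
    send[Unit] ‖ recv[Unit]  ok
      select{retry,ok,done} ‖ offer{retry,ok,done}  ok labels match
        case retry:
          end ‖ end  ok
        case ok:
          X ‖ X  ok
        case done:
          end ‖ end  ok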